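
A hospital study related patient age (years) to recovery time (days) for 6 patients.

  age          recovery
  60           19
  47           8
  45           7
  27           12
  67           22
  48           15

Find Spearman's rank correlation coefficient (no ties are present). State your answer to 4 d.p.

Rank age: 5, 3, 2, 1, 6, 4
Rank recovery: 5, 2, 1, 3, 6, 4
d = rank(age) − rank(recovery): 0, 1, 1, -2, 0, 0; Σd² = 6
ρ = 1 − 6Σd² / [n(n²−1)] = 1 − 6×6 / (6×35) = 1 − 36/210 ≈ 0.8286

0.8286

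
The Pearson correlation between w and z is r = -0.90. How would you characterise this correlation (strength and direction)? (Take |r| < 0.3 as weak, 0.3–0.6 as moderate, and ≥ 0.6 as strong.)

r = -0.90 < 0 so the relationship is negative.
|r| = 0.90, which falls in the strong range.

strong negative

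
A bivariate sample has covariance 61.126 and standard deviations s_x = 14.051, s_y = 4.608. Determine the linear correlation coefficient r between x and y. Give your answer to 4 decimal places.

0.9441

r = Cov(x,y) / (s_x · s_y) = 61.126 / (14.051 × 4.608)
  = 61.126 / 64.7470 ≈ 0.9441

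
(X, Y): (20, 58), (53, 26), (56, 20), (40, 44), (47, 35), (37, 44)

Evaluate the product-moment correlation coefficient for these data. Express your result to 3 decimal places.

-0.978

n = 6, ΣX = 253, ΣY = 227, ΣX² = 11523, ΣY² = 9537, ΣXY = 8691
nΣXY − ΣXΣY = 52146 − 57431 = -5285
nΣX² − (ΣX)² = 69138 − 64009 = 5129; nΣY² − (ΣY)² = 57222 − 51529 = 5693
r = -5285 / √(5129 × 5693) = -5285 / 5403.6466 ≈ -0.978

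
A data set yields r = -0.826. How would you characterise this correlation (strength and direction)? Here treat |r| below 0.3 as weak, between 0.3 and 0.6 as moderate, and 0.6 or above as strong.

strong negative

r = -0.826 < 0 so the relationship is negative.
|r| = 0.826, which falls in the strong range.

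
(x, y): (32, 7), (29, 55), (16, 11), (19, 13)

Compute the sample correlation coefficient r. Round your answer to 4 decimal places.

n = 4, Σx = 96, Σy = 86, Σx² = 2482, Σy² = 3364, Σxy = 2242
nΣxy − ΣxΣy = 8968 − 8256 = 712
nΣx² − (Σx)² = 9928 − 9216 = 712; nΣy² − (Σy)² = 13456 − 7396 = 6060
r = 712 / √(712 × 6060) = 712 / 2077.1904 ≈ 0.3428

0.3428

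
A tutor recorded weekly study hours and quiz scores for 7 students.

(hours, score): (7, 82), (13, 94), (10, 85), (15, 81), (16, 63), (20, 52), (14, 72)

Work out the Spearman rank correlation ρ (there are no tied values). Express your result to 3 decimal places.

Rank hours: 1, 3, 2, 5, 6, 7, 4
Rank score: 5, 7, 6, 4, 2, 1, 3
d = rank(hours) − rank(score): -4, -4, -4, 1, 4, 6, 1; Σd² = 102
ρ = 1 − 6Σd² / [n(n²−1)] = 1 − 6×102 / (7×48) = 1 − 612/336 ≈ -0.821

-0.821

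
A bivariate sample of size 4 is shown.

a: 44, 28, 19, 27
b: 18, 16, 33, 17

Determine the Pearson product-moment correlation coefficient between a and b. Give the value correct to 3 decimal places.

n = 4, Σa = 118, Σb = 84, Σa² = 3810, Σb² = 1958, Σab = 2326
nΣab − ΣaΣb = 9304 − 9912 = -608
nΣa² − (Σa)² = 15240 − 13924 = 1316; nΣb² − (Σb)² = 7832 − 7056 = 776
r = -608 / √(1316 × 776) = -608 / 1010.5523 ≈ -0.602

-0.602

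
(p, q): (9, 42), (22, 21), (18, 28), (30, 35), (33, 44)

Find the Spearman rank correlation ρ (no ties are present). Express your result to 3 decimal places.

0.300

Rank p: 1, 3, 2, 4, 5
Rank q: 4, 1, 2, 3, 5
d = rank(p) − rank(q): -3, 2, 0, 1, 0; Σd² = 14
ρ = 1 − 6Σd² / [n(n²−1)] = 1 − 6×14 / (5×24) = 1 − 84/120 ≈ 0.300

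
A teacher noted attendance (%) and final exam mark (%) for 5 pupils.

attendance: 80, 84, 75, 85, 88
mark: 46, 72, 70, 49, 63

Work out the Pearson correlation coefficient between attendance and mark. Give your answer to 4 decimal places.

n = 5, Σx = 412, Σy = 300, Σx² = 34050, Σy² = 18570, Σxy = 24687
nΣxy − ΣxΣy = 123435 − 123600 = -165
nΣx² − (Σx)² = 170250 − 169744 = 506; nΣy² − (Σy)² = 92850 − 90000 = 2850
r = -165 / √(506 × 2850) = -165 / 1200.8747 ≈ -0.1374

-0.1374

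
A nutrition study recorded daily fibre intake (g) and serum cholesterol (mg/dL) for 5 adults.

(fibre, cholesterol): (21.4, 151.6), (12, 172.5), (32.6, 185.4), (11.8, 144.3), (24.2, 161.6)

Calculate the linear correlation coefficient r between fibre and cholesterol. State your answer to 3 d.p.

n = 5, Σx = 102, Σy = 815.4, Σx² = 2389.6, Σy² = 134049.02, Σxy = 16971.74
nΣxy − ΣxΣy = 84858.7 − 83170.8 = 1687.9
nΣx² − (Σx)² = 11948 − 10404 = 1544; nΣy² − (Σy)² = 670245.1 − 664877.16 = 5367.94
r = 1687.9 / √(1544 × 5367.94) = 1687.9 / 2878.9059 ≈ 0.586

0.586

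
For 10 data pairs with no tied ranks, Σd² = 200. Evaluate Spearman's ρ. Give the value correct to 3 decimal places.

ρ = 1 − 6Σd² / [n(n²−1)] = 1 − 6×200 / (10×99)
  = 1 − 1200/990 = 1 − 1.2121 ≈ -0.212

-0.212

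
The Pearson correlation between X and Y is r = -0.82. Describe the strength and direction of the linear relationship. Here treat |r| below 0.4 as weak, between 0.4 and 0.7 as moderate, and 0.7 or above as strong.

strong negative

r = -0.82 < 0 so the relationship is negative.
|r| = 0.82, which falls in the strong range.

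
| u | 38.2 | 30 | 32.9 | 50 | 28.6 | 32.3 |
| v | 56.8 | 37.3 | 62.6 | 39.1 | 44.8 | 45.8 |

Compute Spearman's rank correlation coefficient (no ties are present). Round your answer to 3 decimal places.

Rank u: 5, 2, 4, 6, 1, 3
Rank v: 5, 1, 6, 2, 3, 4
d = rank(u) − rank(v): 0, 1, -2, 4, -2, -1; Σd² = 26
ρ = 1 − 6Σd² / [n(n²−1)] = 1 − 6×26 / (6×35) = 1 − 156/210 ≈ 0.257

0.257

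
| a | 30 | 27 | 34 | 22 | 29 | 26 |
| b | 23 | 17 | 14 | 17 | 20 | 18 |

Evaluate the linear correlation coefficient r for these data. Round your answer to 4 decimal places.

n = 6, Σa = 168, Σb = 109, Σa² = 4786, Σb² = 2027, Σab = 3047
nΣab − ΣaΣb = 18282 − 18312 = -30
nΣa² − (Σa)² = 28716 − 28224 = 492; nΣb² − (Σb)² = 12162 − 11881 = 281
r = -30 / √(492 × 281) = -30 / 371.8225 ≈ -0.0807

-0.0807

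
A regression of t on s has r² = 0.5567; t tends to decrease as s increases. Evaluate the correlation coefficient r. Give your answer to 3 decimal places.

|r| = √0.5567 = 0.746
The association is negative, so r = −0.746.

-0.746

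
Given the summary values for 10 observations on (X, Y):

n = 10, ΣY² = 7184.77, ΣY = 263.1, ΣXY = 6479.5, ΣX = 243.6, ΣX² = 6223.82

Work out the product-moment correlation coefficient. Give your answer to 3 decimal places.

r = (nΣXY − ΣXΣY) / √[(nΣX² − (ΣX)²)(nΣY² − (ΣY)²)]
Numerator: 10×6479.5 − 243.6×263.1 = 703.84
Denominator: √[(62238.2 − 59340.96)(71847.7 − 69221.61)] = √[2897.24 × 2626.09] = 2758.3352
r = 703.84 / 2758.3352 ≈ 0.255

0.255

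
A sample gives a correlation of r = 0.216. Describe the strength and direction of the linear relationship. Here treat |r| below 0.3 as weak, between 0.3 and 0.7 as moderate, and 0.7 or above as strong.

r = 0.216 > 0 so the relationship is positive.
|r| = 0.216, which falls in the weak range.

weak positive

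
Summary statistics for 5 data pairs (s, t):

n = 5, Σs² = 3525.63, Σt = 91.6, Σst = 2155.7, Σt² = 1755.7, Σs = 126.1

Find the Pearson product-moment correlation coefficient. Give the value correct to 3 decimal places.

r = (nΣst − ΣsΣt) / √[(nΣs² − (Σs)²)(nΣt² − (Σt)²)]
Numerator: 5×2155.7 − 126.1×91.6 = -772.26
Denominator: √[(17628.15 − 15901.21)(8778.5 − 8390.56)] = √[1726.94 × 387.94] = 818.5042
r = -772.26 / 818.5042 ≈ -0.944

-0.944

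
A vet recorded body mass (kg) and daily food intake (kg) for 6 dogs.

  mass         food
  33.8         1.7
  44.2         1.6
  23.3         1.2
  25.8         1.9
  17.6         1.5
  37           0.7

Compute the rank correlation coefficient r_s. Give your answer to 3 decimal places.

0.029

Rank mass: 4, 6, 2, 3, 1, 5
Rank food: 5, 4, 2, 6, 3, 1
d = rank(mass) − rank(food): -1, 2, 0, -3, -2, 4; Σd² = 34
ρ = 1 − 6Σd² / [n(n²−1)] = 1 − 6×34 / (6×35) = 1 − 204/210 ≈ 0.029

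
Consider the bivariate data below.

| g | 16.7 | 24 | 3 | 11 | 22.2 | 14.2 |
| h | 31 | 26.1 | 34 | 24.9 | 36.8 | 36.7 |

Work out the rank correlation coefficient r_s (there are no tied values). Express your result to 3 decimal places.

Rank g: 4, 6, 1, 2, 5, 3
Rank h: 3, 2, 4, 1, 6, 5
d = rank(g) − rank(h): 1, 4, -3, 1, -1, -2; Σd² = 32
ρ = 1 − 6Σd² / [n(n²−1)] = 1 − 6×32 / (6×35) = 1 − 192/210 ≈ 0.086

0.086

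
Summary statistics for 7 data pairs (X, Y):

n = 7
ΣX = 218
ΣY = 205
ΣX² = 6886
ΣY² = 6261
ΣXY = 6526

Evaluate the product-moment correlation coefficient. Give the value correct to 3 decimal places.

0.897

r = (nΣXY − ΣXΣY) / √[(nΣX² − (ΣX)²)(nΣY² − (ΣY)²)]
Numerator: 7×6526 − 218×205 = 992
Denominator: √[(48202 − 47524)(43827 − 42025)] = √[678 × 1802] = 1105.3307
r = 992 / 1105.3307 ≈ 0.897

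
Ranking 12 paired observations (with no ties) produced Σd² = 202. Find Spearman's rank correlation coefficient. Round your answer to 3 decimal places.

ρ = 1 − 6Σd² / [n(n²−1)] = 1 − 6×202 / (12×143)
  = 1 − 1212/1716 = 1 − 0.7063 ≈ 0.294

0.294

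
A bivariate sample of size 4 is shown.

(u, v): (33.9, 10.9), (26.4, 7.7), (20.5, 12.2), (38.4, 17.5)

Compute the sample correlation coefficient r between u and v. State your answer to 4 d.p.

0.5719

n = 4, Σu = 119.2, Σv = 48.3, Σu² = 3740.98, Σv² = 633.19, Σuv = 1494.89
nΣuv − ΣuΣv = 5979.56 − 5757.36 = 222.2
nΣu² − (Σu)² = 14963.92 − 14208.64 = 755.28; nΣv² − (Σv)² = 2532.76 − 2332.89 = 199.87
r = 222.2 / √(755.28 × 199.87) = 222.2 / 388.5329 ≈ 0.5719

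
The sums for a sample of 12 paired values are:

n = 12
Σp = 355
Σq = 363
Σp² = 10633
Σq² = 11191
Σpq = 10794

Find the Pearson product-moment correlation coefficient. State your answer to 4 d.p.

0.3330

r = (nΣpq − ΣpΣq) / √[(nΣp² − (Σp)²)(nΣq² − (Σq)²)]
Numerator: 12×10794 − 355×363 = 663
Denominator: √[(127596 − 126025)(134292 − 131769)] = √[1571 × 2523] = 1990.8875
r = 663 / 1990.8875 ≈ 0.3330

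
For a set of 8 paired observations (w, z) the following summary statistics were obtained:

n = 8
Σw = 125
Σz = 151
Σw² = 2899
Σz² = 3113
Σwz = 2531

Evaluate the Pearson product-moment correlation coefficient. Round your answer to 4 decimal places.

0.3442

r = (nΣwz − ΣwΣz) / √[(nΣw² − (Σw)²)(nΣz² − (Σz)²)]
Numerator: 8×2531 − 125×151 = 1373
Denominator: √[(23192 − 15625)(24904 − 22801)] = √[7567 × 2103] = 3989.1604
r = 1373 / 3989.1604 ≈ 0.3442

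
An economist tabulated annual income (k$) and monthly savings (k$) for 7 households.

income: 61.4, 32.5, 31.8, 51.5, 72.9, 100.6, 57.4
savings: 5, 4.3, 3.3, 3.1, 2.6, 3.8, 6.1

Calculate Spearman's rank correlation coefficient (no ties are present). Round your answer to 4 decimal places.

Rank income: 5, 2, 1, 3, 6, 7, 4
Rank savings: 6, 5, 3, 2, 1, 4, 7
d = rank(income) − rank(savings): -1, -3, -2, 1, 5, 3, -3; Σd² = 58
ρ = 1 − 6Σd² / [n(n²−1)] = 1 − 6×58 / (7×48) = 1 − 348/336 ≈ -0.0357

-0.0357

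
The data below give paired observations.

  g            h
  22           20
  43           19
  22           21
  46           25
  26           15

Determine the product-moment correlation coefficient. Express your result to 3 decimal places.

n = 5, Σg = 159, Σh = 100, Σg² = 5609, Σh² = 2052, Σgh = 3259
nΣgh − ΣgΣh = 16295 − 15900 = 395
nΣg² − (Σg)² = 28045 − 25281 = 2764; nΣh² − (Σh)² = 10260 − 10000 = 260
r = 395 / √(2764 × 260) = 395 / 847.7264 ≈ 0.466

0.466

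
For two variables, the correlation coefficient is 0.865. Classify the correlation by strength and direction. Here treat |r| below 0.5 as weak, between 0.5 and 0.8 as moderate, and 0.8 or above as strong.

strong positive

r = 0.865 > 0 so the relationship is positive.
|r| = 0.865, which falls in the strong range.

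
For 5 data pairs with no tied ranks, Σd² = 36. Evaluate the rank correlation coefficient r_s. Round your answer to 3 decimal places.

ρ = 1 − 6Σd² / [n(n²−1)] = 1 − 6×36 / (5×24)
  = 1 − 216/120 = 1 − 1.8000 ≈ -0.800

-0.800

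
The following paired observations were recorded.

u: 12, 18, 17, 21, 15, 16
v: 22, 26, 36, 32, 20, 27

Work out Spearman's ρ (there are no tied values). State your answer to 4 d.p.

0.6571

Rank u: 1, 5, 4, 6, 2, 3
Rank v: 2, 3, 6, 5, 1, 4
d = rank(u) − rank(v): -1, 2, -2, 1, 1, -1; Σd² = 12
ρ = 1 − 6Σd² / [n(n²−1)] = 1 − 6×12 / (6×35) = 1 − 72/210 ≈ 0.6571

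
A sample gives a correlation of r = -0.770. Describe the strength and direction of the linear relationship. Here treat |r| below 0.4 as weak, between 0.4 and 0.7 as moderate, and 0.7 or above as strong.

r = -0.770 < 0 so the relationship is negative.
|r| = 0.770, which falls in the strong range.

strong negative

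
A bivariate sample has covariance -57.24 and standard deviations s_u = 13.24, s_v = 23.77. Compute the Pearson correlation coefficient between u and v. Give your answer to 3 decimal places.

-0.182

r = Cov(u,v) / (s_u · s_v) = -57.24 / (13.24 × 23.77)
  = -57.24 / 314.7148 ≈ -0.182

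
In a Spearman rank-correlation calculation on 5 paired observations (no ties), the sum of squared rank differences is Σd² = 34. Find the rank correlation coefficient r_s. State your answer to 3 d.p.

ρ = 1 − 6Σd² / [n(n²−1)] = 1 − 6×34 / (5×24)
  = 1 − 204/120 = 1 − 1.7000 ≈ -0.700

-0.700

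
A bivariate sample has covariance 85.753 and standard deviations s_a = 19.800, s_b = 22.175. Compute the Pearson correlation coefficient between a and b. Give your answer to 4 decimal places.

0.1953

r = Cov(a,b) / (s_a · s_b) = 85.753 / (19.800 × 22.175)
  = 85.753 / 439.0650 ≈ 0.1953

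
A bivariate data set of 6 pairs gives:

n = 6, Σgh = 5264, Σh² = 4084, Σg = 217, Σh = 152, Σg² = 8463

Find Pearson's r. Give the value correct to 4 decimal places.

r = (nΣgh − ΣgΣh) / √[(nΣg² − (Σg)²)(nΣh² − (Σh)²)]
Numerator: 6×5264 − 217×152 = -1400
Denominator: √[(50778 − 47089)(24504 − 23104)] = √[3689 × 1400] = 2272.5756
r = -1400 / 2272.5756 ≈ -0.6160

-0.6160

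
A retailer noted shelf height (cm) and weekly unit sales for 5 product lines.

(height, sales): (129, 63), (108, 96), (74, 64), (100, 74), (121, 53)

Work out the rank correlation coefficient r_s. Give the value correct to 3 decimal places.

-0.500

Rank height: 5, 3, 1, 2, 4
Rank sales: 2, 5, 3, 4, 1
d = rank(height) − rank(sales): 3, -2, -2, -2, 3; Σd² = 30
ρ = 1 − 6Σd² / [n(n²−1)] = 1 − 6×30 / (5×24) = 1 − 180/120 ≈ -0.500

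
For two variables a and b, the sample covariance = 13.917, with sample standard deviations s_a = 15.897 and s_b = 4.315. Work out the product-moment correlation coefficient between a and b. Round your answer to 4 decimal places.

r = Cov(a,b) / (s_a · s_b) = 13.917 / (15.897 × 4.315)
  = 13.917 / 68.5956 ≈ 0.2029

0.2029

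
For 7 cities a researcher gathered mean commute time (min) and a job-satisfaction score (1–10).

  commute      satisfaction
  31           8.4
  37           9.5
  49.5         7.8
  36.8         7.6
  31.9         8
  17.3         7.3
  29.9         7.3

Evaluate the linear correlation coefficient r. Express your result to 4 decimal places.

0.3019

n = 7, Σx = 233.4, Σy = 55.9, Σx² = 8345.4, Σy² = 449.99, Σxy = 1877.44
nΣxy − ΣxΣy = 13142.08 − 13047.06 = 95.02
nΣx² − (Σx)² = 58417.8 − 54475.56 = 3942.24; nΣy² − (Σy)² = 3149.93 − 3124.81 = 25.12
r = 95.02 / √(3942.24 × 25.12) = 95.02 / 314.6888 ≈ 0.3019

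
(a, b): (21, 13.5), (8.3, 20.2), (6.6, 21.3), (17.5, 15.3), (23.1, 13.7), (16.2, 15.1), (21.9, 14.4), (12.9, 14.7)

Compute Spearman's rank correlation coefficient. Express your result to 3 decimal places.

-0.833

Rank a: 6, 2, 1, 5, 8, 4, 7, 3
Rank b: 1, 7, 8, 6, 2, 5, 3, 4
d = rank(a) − rank(b): 5, -5, -7, -1, 6, -1, 4, -1; Σd² = 154
ρ = 1 − 6Σd² / [n(n²−1)] = 1 − 6×154 / (8×63) = 1 − 924/504 ≈ -0.833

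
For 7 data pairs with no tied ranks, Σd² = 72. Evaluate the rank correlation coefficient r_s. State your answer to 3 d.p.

-0.286

ρ = 1 − 6Σd² / [n(n²−1)] = 1 − 6×72 / (7×48)
  = 1 − 432/336 = 1 − 1.2857 ≈ -0.286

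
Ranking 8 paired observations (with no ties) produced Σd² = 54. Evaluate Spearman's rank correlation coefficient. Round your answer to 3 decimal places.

0.357

ρ = 1 − 6Σd² / [n(n²−1)] = 1 − 6×54 / (8×63)
  = 1 − 324/504 = 1 − 0.6429 ≈ 0.357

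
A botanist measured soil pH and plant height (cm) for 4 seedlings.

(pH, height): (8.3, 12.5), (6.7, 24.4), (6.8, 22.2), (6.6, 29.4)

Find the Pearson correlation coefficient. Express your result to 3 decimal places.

-0.943

n = 4, Σx = 28.4, Σy = 88.5, Σx² = 203.58, Σy² = 2108.81, Σxy = 612.23
nΣxy − ΣxΣy = 2448.92 − 2513.4 = -64.48
nΣx² − (Σx)² = 814.32 − 806.56 = 7.76; nΣy² − (Σy)² = 8435.24 − 7832.25 = 602.99
r = -64.48 / √(7.76 × 602.99) = -64.48 / 68.4047 ≈ -0.943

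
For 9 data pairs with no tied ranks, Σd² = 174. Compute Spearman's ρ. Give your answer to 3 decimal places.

ρ = 1 − 6Σd² / [n(n²−1)] = 1 − 6×174 / (9×80)
  = 1 − 1044/720 = 1 − 1.4500 ≈ -0.450

-0.450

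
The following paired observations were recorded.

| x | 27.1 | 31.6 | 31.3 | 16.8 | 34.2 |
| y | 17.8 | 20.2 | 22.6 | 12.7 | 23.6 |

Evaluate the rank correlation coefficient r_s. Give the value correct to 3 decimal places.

0.900

Rank x: 2, 4, 3, 1, 5
Rank y: 2, 3, 4, 1, 5
d = rank(x) − rank(y): 0, 1, -1, 0, 0; Σd² = 2
ρ = 1 − 6Σd² / [n(n²−1)] = 1 − 6×2 / (5×24) = 1 − 12/120 ≈ 0.900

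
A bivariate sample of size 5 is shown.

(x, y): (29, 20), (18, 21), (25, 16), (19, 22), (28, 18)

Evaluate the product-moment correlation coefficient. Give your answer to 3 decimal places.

n = 5, Σx = 119, Σy = 97, Σx² = 2935, Σy² = 1905, Σxy = 2280
nΣxy − ΣxΣy = 11400 − 11543 = -143
nΣx² − (Σx)² = 14675 − 14161 = 514; nΣy² − (Σy)² = 9525 − 9409 = 116
r = -143 / √(514 × 116) = -143 / 244.1803 ≈ -0.586

-0.586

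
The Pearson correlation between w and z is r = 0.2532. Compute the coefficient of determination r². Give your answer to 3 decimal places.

r² = (0.2532)² = 0.064

0.064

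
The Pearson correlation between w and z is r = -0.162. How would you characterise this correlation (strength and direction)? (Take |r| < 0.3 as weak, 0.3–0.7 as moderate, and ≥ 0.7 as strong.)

weak negative

r = -0.162 < 0 so the relationship is negative.
|r| = 0.162, which falls in the weak range.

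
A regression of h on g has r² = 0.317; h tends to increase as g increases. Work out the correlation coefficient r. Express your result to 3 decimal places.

0.563

|r| = √0.317 = 0.563
The association is positive, so r = 0.563.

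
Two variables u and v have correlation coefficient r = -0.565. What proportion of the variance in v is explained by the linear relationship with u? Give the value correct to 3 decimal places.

r² = (-0.565)² = 0.319

0.319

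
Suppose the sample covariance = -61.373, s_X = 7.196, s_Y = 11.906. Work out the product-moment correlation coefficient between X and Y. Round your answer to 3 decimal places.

-0.716

r = Cov(X,Y) / (s_X · s_Y) = -61.373 / (7.196 × 11.906)
  = -61.373 / 85.6756 ≈ -0.716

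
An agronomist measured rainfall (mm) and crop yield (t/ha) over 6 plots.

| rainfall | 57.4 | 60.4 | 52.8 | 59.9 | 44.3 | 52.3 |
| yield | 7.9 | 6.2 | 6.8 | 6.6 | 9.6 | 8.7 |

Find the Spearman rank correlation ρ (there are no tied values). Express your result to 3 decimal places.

-0.943

Rank rainfall: 4, 6, 3, 5, 1, 2
Rank yield: 4, 1, 3, 2, 6, 5
d = rank(rainfall) − rank(yield): 0, 5, 0, 3, -5, -3; Σd² = 68
ρ = 1 − 6Σd² / [n(n²−1)] = 1 − 6×68 / (6×35) = 1 − 408/210 ≈ -0.943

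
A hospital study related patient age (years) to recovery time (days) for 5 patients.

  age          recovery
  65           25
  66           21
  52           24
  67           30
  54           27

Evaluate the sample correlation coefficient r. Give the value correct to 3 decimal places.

n = 5, Σx = 304, Σy = 127, Σx² = 18690, Σy² = 3271, Σxy = 7727
nΣxy − ΣxΣy = 38635 − 38608 = 27
nΣx² − (Σx)² = 93450 − 92416 = 1034; nΣy² − (Σy)² = 16355 − 16129 = 226
r = 27 / √(1034 × 226) = 27 / 483.4087 ≈ 0.056

0.056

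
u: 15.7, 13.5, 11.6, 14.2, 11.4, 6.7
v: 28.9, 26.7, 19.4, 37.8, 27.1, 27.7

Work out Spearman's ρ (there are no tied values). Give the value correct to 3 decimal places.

Rank u: 6, 4, 3, 5, 2, 1
Rank v: 5, 2, 1, 6, 3, 4
d = rank(u) − rank(v): 1, 2, 2, -1, -1, -3; Σd² = 20
ρ = 1 − 6Σd² / [n(n²−1)] = 1 − 6×20 / (6×35) = 1 − 120/210 ≈ 0.429

0.429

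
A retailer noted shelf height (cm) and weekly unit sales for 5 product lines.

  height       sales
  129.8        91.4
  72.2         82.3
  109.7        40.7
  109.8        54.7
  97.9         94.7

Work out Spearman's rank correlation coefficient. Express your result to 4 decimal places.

Rank height: 5, 1, 3, 4, 2
Rank sales: 4, 3, 1, 2, 5
d = rank(height) − rank(sales): 1, -2, 2, 2, -3; Σd² = 22
ρ = 1 − 6Σd² / [n(n²−1)] = 1 − 6×22 / (5×24) = 1 − 132/120 ≈ -0.1000

-0.1000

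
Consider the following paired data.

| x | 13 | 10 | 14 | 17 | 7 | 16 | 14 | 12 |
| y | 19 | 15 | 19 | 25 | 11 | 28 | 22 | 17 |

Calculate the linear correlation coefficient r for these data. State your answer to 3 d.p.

n = 8, Σx = 103, Σy = 156, Σx² = 1399, Σy² = 3250, Σxy = 2125
nΣxy − ΣxΣy = 17000 − 16068 = 932
nΣx² − (Σx)² = 11192 − 10609 = 583; nΣy² − (Σy)² = 26000 − 24336 = 1664
r = 932 / √(583 × 1664) = 932 / 984.9426 ≈ 0.946

0.946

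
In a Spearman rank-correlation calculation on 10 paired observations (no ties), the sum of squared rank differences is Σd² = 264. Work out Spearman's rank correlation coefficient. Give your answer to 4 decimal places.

-0.6000

ρ = 1 − 6Σd² / [n(n²−1)] = 1 − 6×264 / (10×99)
  = 1 − 1584/990 = 1 − 1.60000 ≈ -0.6000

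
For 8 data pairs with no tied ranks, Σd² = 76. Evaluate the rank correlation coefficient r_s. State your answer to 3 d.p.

0.095

ρ = 1 − 6Σd² / [n(n²−1)] = 1 − 6×76 / (8×63)
  = 1 − 456/504 = 1 − 0.9048 ≈ 0.095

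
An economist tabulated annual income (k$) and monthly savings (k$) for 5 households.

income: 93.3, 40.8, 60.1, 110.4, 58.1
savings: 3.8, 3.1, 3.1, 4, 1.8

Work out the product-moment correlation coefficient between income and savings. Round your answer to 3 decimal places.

0.687

n = 5, Σx = 362.7, Σy = 15.8, Σx² = 29545.31, Σy² = 52.9, Σxy = 1213.51
nΣxy − ΣxΣy = 6067.55 − 5730.66 = 336.89
nΣx² − (Σx)² = 147726.55 − 131551.29 = 16175.26; nΣy² − (Σy)² = 264.5 − 249.64 = 14.86
r = 336.89 / √(16175.26 × 14.86) = 336.89 / 490.2697 ≈ 0.687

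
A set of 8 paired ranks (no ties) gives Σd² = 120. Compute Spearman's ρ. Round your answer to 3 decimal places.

-0.429

ρ = 1 − 6Σd² / [n(n²−1)] = 1 − 6×120 / (8×63)
  = 1 − 720/504 = 1 − 1.4286 ≈ -0.429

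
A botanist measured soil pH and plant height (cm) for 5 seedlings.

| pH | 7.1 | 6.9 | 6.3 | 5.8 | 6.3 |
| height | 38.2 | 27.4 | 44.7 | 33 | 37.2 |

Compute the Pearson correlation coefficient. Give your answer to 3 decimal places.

-0.149

n = 5, Σx = 32.4, Σy = 180.5, Σx² = 211.04, Σy² = 6680.93, Σxy = 1167.65
nΣxy − ΣxΣy = 5838.25 − 5848.2 = -9.95
nΣx² − (Σx)² = 1055.2 − 1049.76 = 5.44; nΣy² − (Σy)² = 33404.65 − 32580.25 = 824.4
r = -9.95 / √(5.44 × 824.4) = -9.95 / 66.9682 ≈ -0.149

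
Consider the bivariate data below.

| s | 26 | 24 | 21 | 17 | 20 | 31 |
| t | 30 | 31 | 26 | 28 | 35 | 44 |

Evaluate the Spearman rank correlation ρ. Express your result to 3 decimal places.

Rank s: 5, 4, 3, 1, 2, 6
Rank t: 3, 4, 1, 2, 5, 6
d = rank(s) − rank(t): 2, 0, 2, -1, -3, 0; Σd² = 18
ρ = 1 − 6Σd² / [n(n²−1)] = 1 − 6×18 / (6×35) = 1 − 108/210 ≈ 0.486

0.486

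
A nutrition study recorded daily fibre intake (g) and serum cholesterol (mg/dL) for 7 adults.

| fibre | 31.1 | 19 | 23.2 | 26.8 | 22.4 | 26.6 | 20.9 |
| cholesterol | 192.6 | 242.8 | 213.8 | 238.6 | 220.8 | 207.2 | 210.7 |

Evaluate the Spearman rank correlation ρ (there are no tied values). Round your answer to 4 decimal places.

Rank fibre: 7, 1, 4, 6, 3, 5, 2
Rank cholesterol: 1, 7, 4, 6, 5, 2, 3
d = rank(fibre) − rank(cholesterol): 6, -6, 0, 0, -2, 3, -1; Σd² = 86
ρ = 1 − 6Σd² / [n(n²−1)] = 1 − 6×86 / (7×48) = 1 − 516/336 ≈ -0.5357

-0.5357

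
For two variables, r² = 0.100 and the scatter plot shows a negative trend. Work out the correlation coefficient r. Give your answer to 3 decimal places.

|r| = √0.100 = 0.316
The association is negative, so r = −0.316.

-0.316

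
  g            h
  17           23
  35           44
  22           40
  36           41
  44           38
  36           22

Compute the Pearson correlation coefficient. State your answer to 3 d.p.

n = 6, Σg = 190, Σh = 208, Σg² = 6526, Σh² = 7674, Σgh = 6751
nΣgh − ΣgΣh = 40506 − 39520 = 986
nΣg² − (Σg)² = 39156 − 36100 = 3056; nΣh² − (Σh)² = 46044 − 43264 = 2780
r = 986 / √(3056 × 2780) = 986 / 2914.7350 ≈ 0.338

0.338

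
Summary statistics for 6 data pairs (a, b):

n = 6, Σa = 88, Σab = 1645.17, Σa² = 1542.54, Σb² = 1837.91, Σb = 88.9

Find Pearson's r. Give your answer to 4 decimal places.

r = (nΣab − ΣaΣb) / √[(nΣa² − (Σa)²)(nΣb² − (Σb)²)]
Numerator: 6×1645.17 − 88×88.9 = 2047.82
Denominator: √[(9255.24 − 7744)(11027.46 − 7903.21)] = √[1511.24 × 3124.25] = 2172.8993
r = 2047.82 / 2172.8993 ≈ 0.9424

0.9424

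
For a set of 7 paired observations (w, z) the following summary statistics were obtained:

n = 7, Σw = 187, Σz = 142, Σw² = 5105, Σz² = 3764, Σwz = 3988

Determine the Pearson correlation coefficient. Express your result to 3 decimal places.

r = (nΣwz − ΣwΣz) / √[(nΣw² − (Σw)²)(nΣz² − (Σz)²)]
Numerator: 7×3988 − 187×142 = 1362
Denominator: √[(35735 − 34969)(26348 − 20164)] = √[766 × 6184] = 2176.4522
r = 1362 / 2176.4522 ≈ 0.626

0.626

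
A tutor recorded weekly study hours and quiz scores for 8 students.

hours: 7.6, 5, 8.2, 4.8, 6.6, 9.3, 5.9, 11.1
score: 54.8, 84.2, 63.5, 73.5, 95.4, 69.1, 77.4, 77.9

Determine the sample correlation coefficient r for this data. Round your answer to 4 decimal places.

n = 8, Σx = 58.5, Σy = 595.8, Σx² = 461.11, Σy² = 45462.32, Σxy = 4304.6
nΣxy − ΣxΣy = 34436.8 − 34854.3 = -417.5
nΣx² − (Σx)² = 3688.88 − 3422.25 = 266.63; nΣy² − (Σy)² = 363698.56 − 354977.64 = 8720.92
r = -417.5 / √(266.63 × 8720.92) = -417.5 / 1524.8800 ≈ -0.2738

-0.2738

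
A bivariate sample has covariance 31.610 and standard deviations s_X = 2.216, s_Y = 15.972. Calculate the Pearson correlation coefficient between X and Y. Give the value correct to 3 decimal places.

0.893

r = Cov(X,Y) / (s_X · s_Y) = 31.610 / (2.216 × 15.972)
  = 31.610 / 35.3940 ≈ 0.893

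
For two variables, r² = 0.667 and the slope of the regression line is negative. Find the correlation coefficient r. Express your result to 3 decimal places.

|r| = √0.667 = 0.817
The association is negative, so r = −0.817.

-0.817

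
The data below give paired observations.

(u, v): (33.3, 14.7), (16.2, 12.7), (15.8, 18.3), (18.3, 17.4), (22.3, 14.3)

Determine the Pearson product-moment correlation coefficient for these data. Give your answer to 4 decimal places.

-0.2631

n = 5, Σu = 105.9, Σv = 77.4, Σu² = 2453.15, Σv² = 1219.52, Σuv = 1621.7
nΣuv − ΣuΣv = 8108.5 − 8196.66 = -88.16
nΣu² − (Σu)² = 12265.75 − 11214.81 = 1050.94; nΣv² − (Σv)² = 6097.6 − 5990.76 = 106.84
r = -88.16 / √(1050.94 × 106.84) = -88.16 / 335.0857 ≈ -0.2631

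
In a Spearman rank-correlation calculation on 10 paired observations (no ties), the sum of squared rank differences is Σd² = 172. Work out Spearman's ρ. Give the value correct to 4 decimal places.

ρ = 1 − 6Σd² / [n(n²−1)] = 1 − 6×172 / (10×99)
  = 1 − 1032/990 = 1 − 1.04242 ≈ -0.0424

-0.0424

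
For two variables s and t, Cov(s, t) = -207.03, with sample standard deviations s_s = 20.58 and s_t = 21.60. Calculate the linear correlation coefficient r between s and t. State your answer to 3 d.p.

r = Cov(s,t) / (s_s · s_t) = -207.03 / (20.58 × 21.60)
  = -207.03 / 444.5280 ≈ -0.466

-0.466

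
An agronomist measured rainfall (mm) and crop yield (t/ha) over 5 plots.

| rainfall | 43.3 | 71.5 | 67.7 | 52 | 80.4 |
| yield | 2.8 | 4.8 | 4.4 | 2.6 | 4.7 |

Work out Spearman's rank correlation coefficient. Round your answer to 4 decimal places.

Rank rainfall: 1, 4, 3, 2, 5
Rank yield: 2, 5, 3, 1, 4
d = rank(rainfall) − rank(yield): -1, -1, 0, 1, 1; Σd² = 4
ρ = 1 − 6Σd² / [n(n²−1)] = 1 − 6×4 / (5×24) = 1 − 24/120 ≈ 0.8000

0.8000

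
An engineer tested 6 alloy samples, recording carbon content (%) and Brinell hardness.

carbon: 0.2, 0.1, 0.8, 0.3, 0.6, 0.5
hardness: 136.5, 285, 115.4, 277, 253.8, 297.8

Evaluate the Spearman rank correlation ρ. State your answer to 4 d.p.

-0.4286

Rank carbon: 2, 1, 6, 3, 5, 4
Rank hardness: 2, 5, 1, 4, 3, 6
d = rank(carbon) − rank(hardness): 0, -4, 5, -1, 2, -2; Σd² = 50
ρ = 1 − 6Σd² / [n(n²−1)] = 1 − 6×50 / (6×35) = 1 − 300/210 ≈ -0.4286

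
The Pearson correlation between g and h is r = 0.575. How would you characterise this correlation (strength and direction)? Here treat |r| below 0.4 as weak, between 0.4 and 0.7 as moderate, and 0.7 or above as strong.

r = 0.575 > 0 so the relationship is positive.
|r| = 0.575, which falls in the moderate range.

moderate positive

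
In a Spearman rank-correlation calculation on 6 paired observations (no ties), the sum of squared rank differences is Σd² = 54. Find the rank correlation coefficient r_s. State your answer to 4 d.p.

ρ = 1 − 6Σd² / [n(n²−1)] = 1 − 6×54 / (6×35)
  = 1 − 324/210 = 1 − 1.54286 ≈ -0.5429

-0.5429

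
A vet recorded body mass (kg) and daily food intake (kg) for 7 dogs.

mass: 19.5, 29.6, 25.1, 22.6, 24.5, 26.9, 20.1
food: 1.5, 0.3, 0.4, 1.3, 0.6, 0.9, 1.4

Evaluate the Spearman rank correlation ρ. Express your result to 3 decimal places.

Rank mass: 1, 7, 5, 3, 4, 6, 2
Rank food: 7, 1, 2, 5, 3, 4, 6
d = rank(mass) − rank(food): -6, 6, 3, -2, 1, 2, -4; Σd² = 106
ρ = 1 − 6Σd² / [n(n²−1)] = 1 − 6×106 / (7×48) = 1 − 636/336 ≈ -0.893

-0.893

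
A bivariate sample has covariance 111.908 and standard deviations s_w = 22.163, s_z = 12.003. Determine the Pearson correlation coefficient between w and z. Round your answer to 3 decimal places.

r = Cov(w,z) / (s_w · s_z) = 111.908 / (22.163 × 12.003)
  = 111.908 / 266.0225 ≈ 0.421

0.421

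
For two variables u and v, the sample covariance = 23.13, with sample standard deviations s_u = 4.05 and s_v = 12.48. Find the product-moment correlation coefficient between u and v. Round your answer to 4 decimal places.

0.4576

r = Cov(u,v) / (s_u · s_v) = 23.13 / (4.05 × 12.48)
  = 23.13 / 50.5440 ≈ 0.4576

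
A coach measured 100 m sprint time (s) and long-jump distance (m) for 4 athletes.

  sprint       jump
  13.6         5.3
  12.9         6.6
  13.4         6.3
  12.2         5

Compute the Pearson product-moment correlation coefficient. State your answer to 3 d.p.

0.319

n = 4, Σx = 52.1, Σy = 23.2, Σx² = 679.77, Σy² = 136.34, Σxy = 302.64
nΣxy − ΣxΣy = 1210.56 − 1208.72 = 1.84
nΣx² − (Σx)² = 2719.08 − 2714.41 = 4.67; nΣy² − (Σy)² = 545.36 − 538.24 = 7.12
r = 1.84 / √(4.67 × 7.12) = 1.84 / 5.7663 ≈ 0.319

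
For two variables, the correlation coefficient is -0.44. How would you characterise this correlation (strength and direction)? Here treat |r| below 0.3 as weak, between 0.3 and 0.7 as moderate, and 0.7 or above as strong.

r = -0.44 < 0 so the relationship is negative.
|r| = 0.44, which falls in the moderate range.

moderate negative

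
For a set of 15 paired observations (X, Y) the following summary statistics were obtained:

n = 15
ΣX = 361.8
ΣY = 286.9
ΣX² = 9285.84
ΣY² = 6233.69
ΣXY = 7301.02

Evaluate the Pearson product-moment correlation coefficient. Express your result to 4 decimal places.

0.5898

r = (nΣXY − ΣXΣY) / √[(nΣX² − (ΣX)²)(nΣY² − (ΣY)²)]
Numerator: 15×7301.02 − 361.8×286.9 = 5714.88
Denominator: √[(139287.6 − 130899.24)(93505.35 − 82311.61)] = √[8388.36 × 11193.74] = 9690.0527
r = 5714.88 / 9690.0527 ≈ 0.5898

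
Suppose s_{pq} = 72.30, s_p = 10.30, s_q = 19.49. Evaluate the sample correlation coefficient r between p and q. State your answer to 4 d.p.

r = Cov(p,q) / (s_p · s_q) = 72.30 / (10.30 × 19.49)
  = 72.30 / 200.7470 ≈ 0.3602

0.3602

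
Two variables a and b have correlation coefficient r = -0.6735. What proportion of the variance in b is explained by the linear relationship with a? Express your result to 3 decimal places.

0.454

r² = (-0.6735)² = 0.454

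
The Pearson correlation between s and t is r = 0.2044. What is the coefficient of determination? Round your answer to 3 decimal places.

0.042

r² = (0.2044)² = 0.042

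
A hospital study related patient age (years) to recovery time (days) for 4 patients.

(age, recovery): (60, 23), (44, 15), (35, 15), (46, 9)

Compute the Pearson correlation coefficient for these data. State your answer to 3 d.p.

n = 4, Σx = 185, Σy = 62, Σx² = 8877, Σy² = 1060, Σxy = 2979
nΣxy − ΣxΣy = 11916 − 11470 = 446
nΣx² − (Σx)² = 35508 − 34225 = 1283; nΣy² − (Σy)² = 4240 − 3844 = 396
r = 446 / √(1283 × 396) = 446 / 712.7889 ≈ 0.626

0.626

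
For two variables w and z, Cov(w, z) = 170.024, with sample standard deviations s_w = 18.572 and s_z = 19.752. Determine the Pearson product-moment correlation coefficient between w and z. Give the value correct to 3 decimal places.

r = Cov(w,z) / (s_w · s_z) = 170.024 / (18.572 × 19.752)
  = 170.024 / 366.8341 ≈ 0.463

0.463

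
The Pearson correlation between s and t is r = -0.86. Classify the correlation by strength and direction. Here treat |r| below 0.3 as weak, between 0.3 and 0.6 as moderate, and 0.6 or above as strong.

strong negative

r = -0.86 < 0 so the relationship is negative.
|r| = 0.86, which falls in the strong range.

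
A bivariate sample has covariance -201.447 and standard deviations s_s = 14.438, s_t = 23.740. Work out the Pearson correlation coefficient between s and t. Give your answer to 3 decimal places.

r = Cov(s,t) / (s_s · s_t) = -201.447 / (14.438 × 23.740)
  = -201.447 / 342.7581 ≈ -0.588

-0.588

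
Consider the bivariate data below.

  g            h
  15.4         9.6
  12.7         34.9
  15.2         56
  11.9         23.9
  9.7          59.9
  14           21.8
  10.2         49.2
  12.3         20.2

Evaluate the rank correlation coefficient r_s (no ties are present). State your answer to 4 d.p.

Rank g: 8, 5, 7, 3, 1, 6, 2, 4
Rank h: 1, 5, 7, 4, 8, 3, 6, 2
d = rank(g) − rank(h): 7, 0, 0, -1, -7, 3, -4, 2; Σd² = 128
ρ = 1 − 6Σd² / [n(n²−1)] = 1 − 6×128 / (8×63) = 1 − 768/504 ≈ -0.5238

-0.5238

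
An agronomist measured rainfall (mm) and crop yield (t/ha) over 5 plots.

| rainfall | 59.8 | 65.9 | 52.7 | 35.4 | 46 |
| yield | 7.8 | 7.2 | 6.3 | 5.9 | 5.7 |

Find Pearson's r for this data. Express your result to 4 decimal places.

0.8123

n = 5, Σx = 259.8, Σy = 32.9, Σx² = 14065.3, Σy² = 219.67, Σxy = 1743.99
nΣxy − ΣxΣy = 8719.95 − 8547.42 = 172.53
nΣx² − (Σx)² = 70326.5 − 67496.04 = 2830.46; nΣy² − (Σy)² = 1098.35 − 1082.41 = 15.94
r = 172.53 / √(2830.46 × 15.94) = 172.53 / 212.4089 ≈ 0.8123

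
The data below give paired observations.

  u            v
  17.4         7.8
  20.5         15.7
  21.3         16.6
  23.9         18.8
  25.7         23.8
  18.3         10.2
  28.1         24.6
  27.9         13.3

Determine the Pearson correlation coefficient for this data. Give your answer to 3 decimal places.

0.733

n = 8, Σu = 183.1, Σv = 130.8, Σu² = 4311.31, Σv² = 2388.86, Σuv = 3121.12
nΣuv − ΣuΣv = 24968.96 − 23949.48 = 1019.48
nΣu² − (Σu)² = 34490.48 − 33525.61 = 964.87; nΣv² − (Σv)² = 19110.88 − 17108.64 = 2002.24
r = 1019.48 / √(964.87 × 2002.24) = 1019.48 / 1389.9285 ≈ 0.733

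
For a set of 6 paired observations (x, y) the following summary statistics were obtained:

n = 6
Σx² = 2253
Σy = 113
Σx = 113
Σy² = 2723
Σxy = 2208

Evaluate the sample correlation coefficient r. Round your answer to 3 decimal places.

0.293

r = (nΣxy − ΣxΣy) / √[(nΣx² − (Σx)²)(nΣy² − (Σy)²)]
Numerator: 6×2208 − 113×113 = 479
Denominator: √[(13518 − 12769)(16338 − 12769)] = √[749 × 3569] = 1634.9865
r = 479 / 1634.9865 ≈ 0.293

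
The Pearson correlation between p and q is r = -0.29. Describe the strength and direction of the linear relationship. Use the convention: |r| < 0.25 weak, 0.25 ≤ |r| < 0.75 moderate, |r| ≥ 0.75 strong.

moderate negative

r = -0.29 < 0 so the relationship is negative.
|r| = 0.29, which falls in the moderate range.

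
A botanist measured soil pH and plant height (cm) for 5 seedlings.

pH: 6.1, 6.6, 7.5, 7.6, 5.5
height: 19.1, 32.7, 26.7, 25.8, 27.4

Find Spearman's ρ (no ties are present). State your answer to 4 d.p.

Rank pH: 2, 3, 4, 5, 1
Rank height: 1, 5, 3, 2, 4
d = rank(pH) − rank(height): 1, -2, 1, 3, -3; Σd² = 24
ρ = 1 − 6Σd² / [n(n²−1)] = 1 − 6×24 / (5×24) = 1 − 144/120 ≈ -0.2000

-0.2000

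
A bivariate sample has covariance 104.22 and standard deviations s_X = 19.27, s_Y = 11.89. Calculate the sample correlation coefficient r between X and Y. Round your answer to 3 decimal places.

r = Cov(X,Y) / (s_X · s_Y) = 104.22 / (19.27 × 11.89)
  = 104.22 / 229.1203 ≈ 0.455

0.455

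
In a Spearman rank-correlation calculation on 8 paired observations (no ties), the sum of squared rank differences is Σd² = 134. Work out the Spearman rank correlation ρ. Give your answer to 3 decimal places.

ρ = 1 − 6Σd² / [n(n²−1)] = 1 − 6×134 / (8×63)
  = 1 − 804/504 = 1 − 1.5952 ≈ -0.595

-0.595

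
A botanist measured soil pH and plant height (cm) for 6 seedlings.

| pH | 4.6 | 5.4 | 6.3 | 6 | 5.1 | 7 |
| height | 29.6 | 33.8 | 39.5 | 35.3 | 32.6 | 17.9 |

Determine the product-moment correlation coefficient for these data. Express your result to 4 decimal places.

n = 6, Σx = 34.4, Σy = 188.7, Σx² = 201.02, Σy² = 6208.11, Σxy = 1070.89
nΣxy − ΣxΣy = 6425.34 − 6491.28 = -65.94
nΣx² − (Σx)² = 1206.12 − 1183.36 = 22.76; nΣy² − (Σy)² = 37248.66 − 35607.69 = 1640.97
r = -65.94 / √(22.76 × 1640.97) = -65.94 / 193.2575 ≈ -0.3412

-0.3412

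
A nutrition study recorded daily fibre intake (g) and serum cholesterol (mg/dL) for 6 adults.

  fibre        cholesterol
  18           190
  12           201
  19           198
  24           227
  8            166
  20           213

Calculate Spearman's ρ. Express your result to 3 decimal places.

0.829

Rank fibre: 3, 2, 4, 6, 1, 5
Rank cholesterol: 2, 4, 3, 6, 1, 5
d = rank(fibre) − rank(cholesterol): 1, -2, 1, 0, 0, 0; Σd² = 6
ρ = 1 − 6Σd² / [n(n²−1)] = 1 − 6×6 / (6×35) = 1 − 36/210 ≈ 0.829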